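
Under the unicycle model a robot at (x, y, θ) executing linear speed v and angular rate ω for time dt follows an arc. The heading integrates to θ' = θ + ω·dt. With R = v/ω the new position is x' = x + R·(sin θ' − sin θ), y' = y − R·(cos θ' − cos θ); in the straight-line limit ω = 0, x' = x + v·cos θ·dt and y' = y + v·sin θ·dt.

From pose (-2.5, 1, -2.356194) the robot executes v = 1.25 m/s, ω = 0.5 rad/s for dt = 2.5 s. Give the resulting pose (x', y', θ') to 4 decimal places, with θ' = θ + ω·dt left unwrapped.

θ' = -2.3562 + 0.5·2.5 = -1.1062
R = v/ω = 1.25/0.5 = 2.5000
x' = -2.5 + 2.5000·(sin -1.1062 − sin -2.3562) = -2.9672
y' = 1 − 2.5000·(cos -1.1062 − cos -2.3562) = -1.8879

(-2.9672, -1.8879, -1.1062)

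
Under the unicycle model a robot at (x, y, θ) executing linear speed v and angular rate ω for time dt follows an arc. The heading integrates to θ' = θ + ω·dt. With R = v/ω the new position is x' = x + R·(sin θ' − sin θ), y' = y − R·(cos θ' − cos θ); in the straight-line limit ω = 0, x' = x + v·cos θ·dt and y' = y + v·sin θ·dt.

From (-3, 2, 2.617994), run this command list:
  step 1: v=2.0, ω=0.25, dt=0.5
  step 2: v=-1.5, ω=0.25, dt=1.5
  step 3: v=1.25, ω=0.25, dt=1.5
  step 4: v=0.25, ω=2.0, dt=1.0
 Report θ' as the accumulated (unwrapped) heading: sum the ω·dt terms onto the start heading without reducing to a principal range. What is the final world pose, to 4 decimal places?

step 1: θ'=2.7430 (R=8.0000) → pose (-3.8950, 2.4446, 2.7430)
step 2: θ'=3.1180 (R=-6.0000) → pose (-1.7078, 1.9759, 3.1180)
step 3: θ'=3.4930 (R=5.0000) → pose (-3.5468, 1.6718, 3.4930)
step 4: θ'=5.4930 (R=0.1250) → pose (-3.5926, 1.4665, 5.4930)

(-3.5926, 1.4665, 5.4930)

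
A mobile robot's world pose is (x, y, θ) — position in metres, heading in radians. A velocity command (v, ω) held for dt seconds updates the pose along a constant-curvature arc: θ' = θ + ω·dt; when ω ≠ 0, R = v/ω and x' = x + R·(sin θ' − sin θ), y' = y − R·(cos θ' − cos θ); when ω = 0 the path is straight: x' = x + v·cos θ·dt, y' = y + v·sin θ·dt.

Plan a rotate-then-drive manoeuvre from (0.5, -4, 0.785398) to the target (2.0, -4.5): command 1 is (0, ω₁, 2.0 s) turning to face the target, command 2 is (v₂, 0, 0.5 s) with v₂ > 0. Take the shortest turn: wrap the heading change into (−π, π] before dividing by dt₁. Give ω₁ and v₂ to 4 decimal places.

heading to target = atan2(-4.5−-4, 2−0.5) = -0.3218
Δθ = wrap(-0.3218 − 0.7854) = -1.1071; ω₁ = Δθ/dt₁ = -0.5536
distance = √((2−0.5)² + (-4.5−-4)²) = 1.5811; v₂ = distance/dt₂ = 3.1623

ω₁ = -0.5536, v₂ = 3.1623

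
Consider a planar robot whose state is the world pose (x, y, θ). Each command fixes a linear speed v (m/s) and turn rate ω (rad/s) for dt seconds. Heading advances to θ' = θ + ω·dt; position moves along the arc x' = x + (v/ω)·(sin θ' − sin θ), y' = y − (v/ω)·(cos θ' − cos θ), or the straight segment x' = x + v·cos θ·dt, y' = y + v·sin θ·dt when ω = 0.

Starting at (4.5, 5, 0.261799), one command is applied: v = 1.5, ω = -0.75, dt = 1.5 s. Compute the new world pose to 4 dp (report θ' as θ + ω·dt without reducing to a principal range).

(6.5375, 4.3682, -0.8632)

θ' = 0.2618 + -0.75·1.5 = -0.8632
R = v/ω = 1.5/-0.75 = -2.0000
x' = 4.5 + -2.0000·(sin -0.8632 − sin 0.2618) = 6.5375
y' = 5 − -2.0000·(cos -0.8632 − cos 0.2618) = 4.3682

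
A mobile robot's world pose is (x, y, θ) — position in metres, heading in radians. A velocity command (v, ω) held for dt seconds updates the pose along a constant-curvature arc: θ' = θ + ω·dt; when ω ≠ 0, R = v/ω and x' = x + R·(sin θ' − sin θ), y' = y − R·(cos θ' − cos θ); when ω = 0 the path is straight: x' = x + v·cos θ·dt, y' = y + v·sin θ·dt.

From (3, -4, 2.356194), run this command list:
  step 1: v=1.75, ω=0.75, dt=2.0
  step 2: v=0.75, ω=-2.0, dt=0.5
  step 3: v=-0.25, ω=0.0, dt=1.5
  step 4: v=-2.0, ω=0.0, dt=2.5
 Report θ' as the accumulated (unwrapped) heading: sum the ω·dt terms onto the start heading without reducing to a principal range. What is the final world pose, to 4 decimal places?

(4.6273, -5.4773, 2.8562)

step 1: θ'=3.8562 (R=2.3333) → pose (-0.1790, -3.8874, 3.8562)
step 2: θ'=2.8562 (R=-0.3750) → pose (-0.5303, -3.9640, 2.8562)
step 3: θ'=2.8562 (straight) → pose (-0.1705, -4.0696, 2.8562)
step 4: θ'=2.8562 (straight) → pose (4.6273, -5.4773, 2.8562)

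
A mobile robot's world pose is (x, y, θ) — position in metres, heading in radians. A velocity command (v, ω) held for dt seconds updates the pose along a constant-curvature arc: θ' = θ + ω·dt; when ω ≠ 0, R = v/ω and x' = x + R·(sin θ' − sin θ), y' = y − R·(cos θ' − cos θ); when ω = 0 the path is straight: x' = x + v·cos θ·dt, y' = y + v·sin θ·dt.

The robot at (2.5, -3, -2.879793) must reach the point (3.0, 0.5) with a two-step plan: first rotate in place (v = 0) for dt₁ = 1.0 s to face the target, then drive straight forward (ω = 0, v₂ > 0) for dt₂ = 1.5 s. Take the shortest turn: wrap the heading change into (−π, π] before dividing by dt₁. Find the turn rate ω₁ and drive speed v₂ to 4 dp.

ω₁ = -1.9745, v₂ = 2.3570

heading to target = atan2(0.5−-3, 3−2.5) = 1.4289
Δθ = wrap(1.4289 − -2.8798) = -1.9745; ω₁ = Δθ/dt₁ = -1.9745
distance = √((3−2.5)² + (0.5−-3)²) = 3.5355; v₂ = distance/dt₂ = 2.3570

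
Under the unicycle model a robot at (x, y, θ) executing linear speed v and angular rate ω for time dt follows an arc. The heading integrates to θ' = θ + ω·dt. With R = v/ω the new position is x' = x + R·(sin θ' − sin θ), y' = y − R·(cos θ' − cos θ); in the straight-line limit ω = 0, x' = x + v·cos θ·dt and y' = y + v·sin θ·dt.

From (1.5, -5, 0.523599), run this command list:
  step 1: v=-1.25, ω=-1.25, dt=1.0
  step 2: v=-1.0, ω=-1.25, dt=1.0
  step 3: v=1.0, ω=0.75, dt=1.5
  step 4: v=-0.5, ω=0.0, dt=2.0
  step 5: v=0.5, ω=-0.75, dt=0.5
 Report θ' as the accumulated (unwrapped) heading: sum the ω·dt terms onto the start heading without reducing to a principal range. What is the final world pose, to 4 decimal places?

step 1: θ'=-0.7264 (R=1.0000) → pose (0.3358, -4.8815, -0.7264)
step 2: θ'=-1.9764 (R=0.8000) → pose (0.1321, -3.9678, -1.9764)
step 3: θ'=-0.8514 (R=1.3333) → pose (0.3543, -5.3725, -0.8514)
step 4: θ'=-0.8514 (straight) → pose (-0.3046, -4.6203, -0.8514)
step 5: θ'=-1.2264 (R=-0.6667) → pose (-0.1786, -4.8345, -1.2264)

(-0.1786, -4.8345, -1.2264)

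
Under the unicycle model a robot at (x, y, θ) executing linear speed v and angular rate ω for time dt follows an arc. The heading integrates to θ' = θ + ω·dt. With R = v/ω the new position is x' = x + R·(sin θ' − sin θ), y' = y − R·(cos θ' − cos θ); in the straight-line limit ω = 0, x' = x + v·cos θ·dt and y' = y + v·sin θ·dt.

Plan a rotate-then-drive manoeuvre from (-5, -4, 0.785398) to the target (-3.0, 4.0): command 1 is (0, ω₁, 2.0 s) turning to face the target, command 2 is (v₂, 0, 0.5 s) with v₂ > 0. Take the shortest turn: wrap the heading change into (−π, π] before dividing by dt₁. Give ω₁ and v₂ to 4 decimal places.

ω₁ = 0.2702, v₂ = 16.4924

heading to target = atan2(4−-4, -3−-5) = 1.3258
Δθ = wrap(1.3258 − 0.7854) = 0.5404; ω₁ = Δθ/dt₁ = 0.2702
distance = √((-3−-5)² + (4−-4)²) = 8.2462; v₂ = distance/dt₂ = 16.4924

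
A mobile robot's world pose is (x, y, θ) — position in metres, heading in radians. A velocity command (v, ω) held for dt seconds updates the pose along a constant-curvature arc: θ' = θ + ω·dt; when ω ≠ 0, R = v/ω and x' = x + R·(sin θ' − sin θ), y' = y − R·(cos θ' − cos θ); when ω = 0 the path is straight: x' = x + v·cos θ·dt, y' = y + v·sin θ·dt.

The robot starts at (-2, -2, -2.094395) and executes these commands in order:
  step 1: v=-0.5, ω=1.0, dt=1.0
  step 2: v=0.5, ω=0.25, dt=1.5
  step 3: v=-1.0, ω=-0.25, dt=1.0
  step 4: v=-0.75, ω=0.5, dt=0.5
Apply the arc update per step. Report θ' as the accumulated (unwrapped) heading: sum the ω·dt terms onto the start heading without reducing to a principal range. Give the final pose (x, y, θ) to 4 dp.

step 1: θ'=-1.0944 (R=-0.5000) → pose (-1.9887, -1.5207, -1.0944)
step 2: θ'=-0.7194 (R=2.0000) → pose (-1.5292, -2.1079, -0.7194)
step 3: θ'=-0.9694 (R=4.0000) → pose (-2.1917, -1.3623, -0.9694)
step 4: θ'=-0.7194 (R=-1.5000) → pose (-2.4401, -1.0827, -0.7194)

(-2.4401, -1.0827, -0.7194)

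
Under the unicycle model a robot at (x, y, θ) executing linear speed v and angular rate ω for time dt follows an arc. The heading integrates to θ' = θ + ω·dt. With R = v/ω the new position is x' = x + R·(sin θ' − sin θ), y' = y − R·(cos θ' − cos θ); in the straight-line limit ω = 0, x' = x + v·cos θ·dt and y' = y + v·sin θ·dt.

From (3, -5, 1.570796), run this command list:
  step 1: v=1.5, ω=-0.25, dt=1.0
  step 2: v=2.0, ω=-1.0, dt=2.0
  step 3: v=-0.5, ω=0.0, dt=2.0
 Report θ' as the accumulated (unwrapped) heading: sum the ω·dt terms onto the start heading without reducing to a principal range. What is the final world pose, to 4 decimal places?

step 1: θ'=1.3208 (R=-6.0000) → pose (3.1865, -3.5156, 1.3208)
step 2: θ'=-0.6792 (R=-2.0000) → pose (6.3807, -2.4542, -0.6792)
step 3: θ'=-0.6792 (straight) → pose (5.6026, -1.8261, -0.6792)

(5.6026, -1.8261, -0.6792)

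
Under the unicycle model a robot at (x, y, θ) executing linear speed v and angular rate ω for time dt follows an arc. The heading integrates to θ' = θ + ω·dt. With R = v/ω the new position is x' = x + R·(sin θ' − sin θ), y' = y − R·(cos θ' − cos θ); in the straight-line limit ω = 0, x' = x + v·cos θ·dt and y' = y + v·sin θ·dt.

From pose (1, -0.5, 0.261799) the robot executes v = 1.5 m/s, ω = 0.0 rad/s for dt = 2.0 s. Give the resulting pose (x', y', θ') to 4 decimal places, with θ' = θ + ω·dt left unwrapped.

θ' = 0.2618 + 0.0·2.0 = 0.2618
ω = 0 → straight: x' = 1 + 1.5·cos(0.2618)·2.0 = 3.8978
y' = -0.5 + 1.5·sin(0.2618)·2.0 = 0.2765

(3.8978, 0.2765, 0.2618)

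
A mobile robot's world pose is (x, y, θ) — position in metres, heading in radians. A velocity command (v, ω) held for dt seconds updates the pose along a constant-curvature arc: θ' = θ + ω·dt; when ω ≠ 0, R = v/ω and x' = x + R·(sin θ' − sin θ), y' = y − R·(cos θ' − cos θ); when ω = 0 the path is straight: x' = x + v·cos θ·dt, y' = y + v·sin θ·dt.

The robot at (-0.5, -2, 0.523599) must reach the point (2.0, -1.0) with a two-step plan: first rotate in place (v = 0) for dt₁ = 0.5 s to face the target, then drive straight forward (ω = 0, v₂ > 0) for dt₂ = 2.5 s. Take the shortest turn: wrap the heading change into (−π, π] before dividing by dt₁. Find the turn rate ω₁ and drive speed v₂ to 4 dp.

heading to target = atan2(-1−-2, 2−-0.5) = 0.3805
Δθ = wrap(0.3805 − 0.5236) = -0.1431; ω₁ = Δθ/dt₁ = -0.2862
distance = √((2−-0.5)² + (-1−-2)²) = 2.6926; v₂ = distance/dt₂ = 1.0770

ω₁ = -0.2862, v₂ = 1.0770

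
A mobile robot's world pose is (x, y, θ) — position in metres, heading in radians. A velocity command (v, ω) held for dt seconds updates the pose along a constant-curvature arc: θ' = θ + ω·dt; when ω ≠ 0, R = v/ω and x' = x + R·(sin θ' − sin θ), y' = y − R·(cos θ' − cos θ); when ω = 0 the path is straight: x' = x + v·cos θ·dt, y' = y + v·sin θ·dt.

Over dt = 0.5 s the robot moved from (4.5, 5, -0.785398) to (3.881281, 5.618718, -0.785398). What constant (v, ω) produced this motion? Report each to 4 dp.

v = -1.7500, ω = 0.0000

Δθ = -0.785398 − -0.785398 = 0.000000
ω = Δθ/dt = 0.000000/0.5 = 0.0000
ω = 0 → v = (Δx·cos θ + Δy·sin θ)/dt = -1.7500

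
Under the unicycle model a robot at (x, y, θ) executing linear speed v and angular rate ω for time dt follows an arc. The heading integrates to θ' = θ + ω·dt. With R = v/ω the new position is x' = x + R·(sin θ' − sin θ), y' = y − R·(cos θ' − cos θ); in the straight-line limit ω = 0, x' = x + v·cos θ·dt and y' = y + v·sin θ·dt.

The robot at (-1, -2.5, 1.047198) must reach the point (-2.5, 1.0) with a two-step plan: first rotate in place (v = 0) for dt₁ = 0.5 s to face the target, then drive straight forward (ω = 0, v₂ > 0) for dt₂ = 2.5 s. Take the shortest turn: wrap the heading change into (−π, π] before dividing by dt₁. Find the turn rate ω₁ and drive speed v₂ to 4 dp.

ω₁ = 1.8570, v₂ = 1.5232

heading to target = atan2(1−-2.5, -2.5−-1) = 1.9757
Δθ = wrap(1.9757 − 1.0472) = 0.9285; ω₁ = Δθ/dt₁ = 1.8570
distance = √((-2.5−-1)² + (1−-2.5)²) = 3.8079; v₂ = distance/dt₂ = 1.5232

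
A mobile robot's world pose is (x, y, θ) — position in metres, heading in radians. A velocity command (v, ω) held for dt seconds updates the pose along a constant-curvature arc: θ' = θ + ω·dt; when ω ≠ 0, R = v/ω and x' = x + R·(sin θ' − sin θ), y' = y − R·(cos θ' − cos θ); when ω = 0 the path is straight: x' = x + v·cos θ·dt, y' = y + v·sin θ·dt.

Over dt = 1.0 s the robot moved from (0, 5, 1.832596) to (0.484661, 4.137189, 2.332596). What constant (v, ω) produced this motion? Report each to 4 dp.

v = -1.0000, ω = 0.5000

Δθ = 2.332596 − 1.832596 = 0.500000
ω = Δθ/dt = 0.500000/1.0 = 0.5000
R = −Δy/(cos θ' − cos θ) = -2.0000
v = R·ω = -2.0000·0.5000 = -1.0000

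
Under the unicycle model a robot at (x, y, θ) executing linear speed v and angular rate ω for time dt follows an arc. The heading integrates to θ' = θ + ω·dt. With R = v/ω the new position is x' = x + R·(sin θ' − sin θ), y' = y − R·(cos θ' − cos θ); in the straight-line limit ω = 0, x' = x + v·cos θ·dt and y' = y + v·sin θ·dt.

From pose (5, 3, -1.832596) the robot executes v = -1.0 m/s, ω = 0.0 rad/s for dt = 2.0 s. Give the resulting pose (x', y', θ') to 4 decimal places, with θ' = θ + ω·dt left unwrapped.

(5.5176, 4.9319, -1.8326)

θ' = -1.8326 + 0.0·2.0 = -1.8326
ω = 0 → straight: x' = 5 + -1.0·cos(-1.8326)·2.0 = 5.5176
y' = 3 + -1.0·sin(-1.8326)·2.0 = 4.9319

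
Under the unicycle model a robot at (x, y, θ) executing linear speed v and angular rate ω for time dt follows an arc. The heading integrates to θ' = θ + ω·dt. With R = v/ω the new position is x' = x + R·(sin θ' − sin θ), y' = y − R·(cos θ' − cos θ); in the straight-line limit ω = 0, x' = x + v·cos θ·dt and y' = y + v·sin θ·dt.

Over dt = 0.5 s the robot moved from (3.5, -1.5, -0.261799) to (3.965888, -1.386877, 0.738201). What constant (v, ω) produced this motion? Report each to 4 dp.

v = 1.0000, ω = 2.0000

Δθ = 0.738201 − -0.261799 = 1.000000
ω = Δθ/dt = 1.000000/0.5 = 2.0000
R = Δx/(sin θ' − sin θ) = 0.5000
v = R·ω = 0.5000·2.0000 = 1.0000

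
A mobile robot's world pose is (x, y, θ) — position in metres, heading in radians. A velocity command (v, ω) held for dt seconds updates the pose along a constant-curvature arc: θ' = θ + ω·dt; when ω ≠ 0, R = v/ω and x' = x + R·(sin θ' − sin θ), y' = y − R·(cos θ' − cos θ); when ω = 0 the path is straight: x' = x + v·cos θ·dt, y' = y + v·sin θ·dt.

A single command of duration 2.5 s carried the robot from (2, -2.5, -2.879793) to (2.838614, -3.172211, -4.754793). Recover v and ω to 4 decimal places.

v = -0.5000, ω = -0.7500

Δθ = -4.754793 − -2.879793 = -1.875000
ω = Δθ/dt = -1.875000/2.5 = -0.7500
R = Δx/(sin θ' − sin θ) = 0.6667
v = R·ω = 0.6667·-0.7500 = -0.5000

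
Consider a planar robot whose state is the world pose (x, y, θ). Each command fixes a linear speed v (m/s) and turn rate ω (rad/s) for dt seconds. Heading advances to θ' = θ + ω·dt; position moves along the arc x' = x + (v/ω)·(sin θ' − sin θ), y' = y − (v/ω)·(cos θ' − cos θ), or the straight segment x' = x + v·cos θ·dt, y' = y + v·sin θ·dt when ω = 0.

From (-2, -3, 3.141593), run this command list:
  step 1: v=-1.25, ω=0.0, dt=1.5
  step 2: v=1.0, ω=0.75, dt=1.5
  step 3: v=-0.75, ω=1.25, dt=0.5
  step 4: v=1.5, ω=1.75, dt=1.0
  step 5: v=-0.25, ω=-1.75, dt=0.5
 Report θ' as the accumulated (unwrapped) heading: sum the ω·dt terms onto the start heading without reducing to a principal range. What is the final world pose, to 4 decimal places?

step 1: θ'=3.1416 (straight) → pose (-0.1250, -3.0000, 3.1416)
step 2: θ'=4.2666 (R=1.3333) → pose (-1.3280, -3.7584, 4.2666)
step 3: θ'=4.8916 (R=-0.6000) → pose (-1.2790, -3.3928, 4.8916)
step 4: θ'=6.6416 (R=0.8571) → pose (-0.1349, -4.0427, 6.6416)
step 5: θ'=5.7666 (R=0.1429) → pose (-0.2556, -4.0331, 5.7666)

(-0.2556, -4.0331, 5.7666)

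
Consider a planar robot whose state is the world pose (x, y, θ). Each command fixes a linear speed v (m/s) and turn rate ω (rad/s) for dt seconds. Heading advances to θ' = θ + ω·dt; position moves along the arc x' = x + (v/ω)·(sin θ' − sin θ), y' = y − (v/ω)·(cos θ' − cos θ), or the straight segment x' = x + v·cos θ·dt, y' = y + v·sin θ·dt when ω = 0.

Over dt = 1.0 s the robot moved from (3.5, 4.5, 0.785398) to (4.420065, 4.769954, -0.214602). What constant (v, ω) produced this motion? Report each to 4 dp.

v = 1.0000, ω = -1.0000

Δθ = -0.214602 − 0.785398 = -1.000000
ω = Δθ/dt = -1.000000/1.0 = -1.0000
R = Δx/(sin θ' − sin θ) = -1.0000
v = R·ω = -1.0000·-1.0000 = 1.0000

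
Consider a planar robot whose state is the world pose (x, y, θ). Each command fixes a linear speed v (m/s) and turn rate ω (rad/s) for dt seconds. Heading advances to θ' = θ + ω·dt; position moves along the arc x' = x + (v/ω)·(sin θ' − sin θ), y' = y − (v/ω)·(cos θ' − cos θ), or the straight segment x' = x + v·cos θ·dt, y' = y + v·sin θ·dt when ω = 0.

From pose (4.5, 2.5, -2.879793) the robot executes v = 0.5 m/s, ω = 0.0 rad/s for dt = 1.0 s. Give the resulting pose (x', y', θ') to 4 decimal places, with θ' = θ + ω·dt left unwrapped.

θ' = -2.8798 + 0.0·1.0 = -2.8798
ω = 0 → straight: x' = 4.5 + 0.5·cos(-2.8798)·1.0 = 4.0170
y' = 2.5 + 0.5·sin(-2.8798)·1.0 = 2.3706

(4.0170, 2.3706, -2.8798)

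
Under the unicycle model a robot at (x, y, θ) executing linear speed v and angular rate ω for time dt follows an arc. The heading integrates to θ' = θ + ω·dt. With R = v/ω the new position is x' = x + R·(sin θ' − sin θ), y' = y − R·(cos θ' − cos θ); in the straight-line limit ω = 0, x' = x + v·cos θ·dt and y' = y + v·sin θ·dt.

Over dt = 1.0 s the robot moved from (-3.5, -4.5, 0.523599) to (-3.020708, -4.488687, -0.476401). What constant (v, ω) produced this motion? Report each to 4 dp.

Δθ = -0.476401 − 0.523599 = -1.000000
ω = Δθ/dt = -1.000000/1.0 = -1.0000
R = Δx/(sin θ' − sin θ) = -0.5000
v = R·ω = -0.5000·-1.0000 = 0.5000

v = 0.5000, ω = -1.0000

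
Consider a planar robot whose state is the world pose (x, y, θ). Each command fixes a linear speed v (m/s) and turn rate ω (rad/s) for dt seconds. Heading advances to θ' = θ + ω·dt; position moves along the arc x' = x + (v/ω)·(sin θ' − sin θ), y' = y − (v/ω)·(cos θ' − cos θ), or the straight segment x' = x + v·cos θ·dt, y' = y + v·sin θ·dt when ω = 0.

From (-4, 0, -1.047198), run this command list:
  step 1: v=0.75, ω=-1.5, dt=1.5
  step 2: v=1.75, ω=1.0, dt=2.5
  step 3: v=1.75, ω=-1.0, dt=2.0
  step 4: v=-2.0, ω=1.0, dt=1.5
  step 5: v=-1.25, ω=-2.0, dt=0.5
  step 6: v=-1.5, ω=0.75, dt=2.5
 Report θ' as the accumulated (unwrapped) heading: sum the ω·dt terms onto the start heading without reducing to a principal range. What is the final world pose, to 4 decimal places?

step 1: θ'=-3.2972 (R=-0.5000) → pose (-4.5105, -0.7440, -3.2972)
step 2: θ'=-0.7972 (R=1.7500) → pose (-6.0337, -3.6956, -0.7972)
step 3: θ'=-2.7972 (R=-1.7500) → pose (-6.6948, -6.5656, -2.7972)
step 4: θ'=-1.2972 (R=-2.0000) → pose (-5.4444, -4.1426, -1.2972)
step 5: θ'=-2.2972 (R=0.6250) → pose (-5.3099, -3.5586, -2.2972)
step 6: θ'=-0.4222 (R=-2.0000) → pose (-5.9855, -0.4059, -0.4222)

(-5.9855, -0.4059, -0.4222)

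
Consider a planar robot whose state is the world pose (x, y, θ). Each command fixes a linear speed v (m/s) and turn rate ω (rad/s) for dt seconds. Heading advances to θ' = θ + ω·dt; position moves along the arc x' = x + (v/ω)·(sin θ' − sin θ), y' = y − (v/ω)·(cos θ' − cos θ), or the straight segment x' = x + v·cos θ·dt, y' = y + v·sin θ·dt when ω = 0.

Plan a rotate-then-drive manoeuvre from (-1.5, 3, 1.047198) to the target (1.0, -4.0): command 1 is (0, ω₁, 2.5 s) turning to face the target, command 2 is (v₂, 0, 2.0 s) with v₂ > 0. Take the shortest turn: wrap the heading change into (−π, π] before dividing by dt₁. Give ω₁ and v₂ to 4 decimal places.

heading to target = atan2(-4−3, 1−-1.5) = -1.2278
Δθ = wrap(-1.2278 − 1.0472) = -2.2750; ω₁ = Δθ/dt₁ = -0.9100
distance = √((1−-1.5)² + (-4−3)²) = 7.4330; v₂ = distance/dt₂ = 3.7165

ω₁ = -0.9100, v₂ = 3.7165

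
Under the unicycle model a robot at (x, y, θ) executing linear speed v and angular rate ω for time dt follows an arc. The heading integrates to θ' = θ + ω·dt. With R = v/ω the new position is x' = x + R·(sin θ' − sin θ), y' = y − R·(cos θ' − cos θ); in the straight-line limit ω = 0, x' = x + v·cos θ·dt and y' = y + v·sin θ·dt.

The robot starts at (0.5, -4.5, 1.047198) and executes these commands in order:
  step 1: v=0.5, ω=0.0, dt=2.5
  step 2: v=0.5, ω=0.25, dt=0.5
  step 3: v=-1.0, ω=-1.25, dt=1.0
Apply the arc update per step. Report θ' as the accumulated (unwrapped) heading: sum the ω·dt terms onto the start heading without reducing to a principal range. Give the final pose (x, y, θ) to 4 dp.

step 1: θ'=1.0472 (straight) → pose (1.1250, -3.4175, 1.0472)
step 2: θ'=1.1722 (R=2.0000) → pose (1.2362, -3.1937, 1.1722)
step 3: θ'=-0.0778 (R=0.8000) → pose (0.4367, -3.6808, -0.0778)

(0.4367, -3.6808, -0.0778)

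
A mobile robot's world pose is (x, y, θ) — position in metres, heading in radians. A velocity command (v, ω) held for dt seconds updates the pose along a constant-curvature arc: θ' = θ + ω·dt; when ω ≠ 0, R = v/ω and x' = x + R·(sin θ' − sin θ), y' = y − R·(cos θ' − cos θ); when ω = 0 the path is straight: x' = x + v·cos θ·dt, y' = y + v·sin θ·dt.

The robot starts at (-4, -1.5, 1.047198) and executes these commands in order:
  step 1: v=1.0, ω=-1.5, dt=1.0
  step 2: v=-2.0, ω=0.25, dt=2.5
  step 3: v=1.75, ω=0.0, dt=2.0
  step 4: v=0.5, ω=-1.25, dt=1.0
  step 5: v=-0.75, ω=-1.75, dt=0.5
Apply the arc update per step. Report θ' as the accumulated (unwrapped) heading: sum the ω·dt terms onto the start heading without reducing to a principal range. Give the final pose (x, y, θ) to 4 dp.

(-4.1527, 0.2116, -1.9528)

step 1: θ'=-0.4528 (R=-0.6667) → pose (-3.1310, -1.2338, -0.4528)
step 2: θ'=0.1722 (R=-8.0000) → pose (-8.0017, -0.5460, 0.1722)
step 3: θ'=0.1722 (straight) → pose (-4.5534, 0.0538, 0.1722)
step 4: θ'=-1.0778 (R=-0.4000) → pose (-4.1325, -0.1510, -1.0778)
step 5: θ'=-1.9528 (R=0.4286) → pose (-4.1527, 0.2116, -1.9528)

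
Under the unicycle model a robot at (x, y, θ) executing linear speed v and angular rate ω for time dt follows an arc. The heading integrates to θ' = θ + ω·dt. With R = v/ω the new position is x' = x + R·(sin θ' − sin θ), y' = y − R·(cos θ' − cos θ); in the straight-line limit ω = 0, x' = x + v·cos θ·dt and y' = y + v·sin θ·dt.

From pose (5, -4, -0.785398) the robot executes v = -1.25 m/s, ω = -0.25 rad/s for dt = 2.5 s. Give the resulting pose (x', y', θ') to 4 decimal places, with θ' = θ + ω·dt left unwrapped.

θ' = -0.7854 + -0.25·2.5 = -1.4104
R = v/ω = -1.25/-0.25 = 5.0000
x' = 5 + 5.0000·(sin -1.4104 − sin -0.7854) = 3.5997
y' = -4 − 5.0000·(cos -1.4104 − cos -0.7854) = -1.2630

(3.5997, -1.2630, -1.4104)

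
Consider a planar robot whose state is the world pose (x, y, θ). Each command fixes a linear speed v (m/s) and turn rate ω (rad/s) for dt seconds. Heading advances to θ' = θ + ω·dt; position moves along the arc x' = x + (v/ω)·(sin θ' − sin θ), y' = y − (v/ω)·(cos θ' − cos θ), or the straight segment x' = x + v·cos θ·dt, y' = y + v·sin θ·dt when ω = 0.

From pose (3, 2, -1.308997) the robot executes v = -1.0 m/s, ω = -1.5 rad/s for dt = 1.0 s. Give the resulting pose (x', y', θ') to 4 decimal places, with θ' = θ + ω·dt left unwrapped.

θ' = -1.3090 + -1.5·1.0 = -2.8090
R = v/ω = -1.0/-1.5 = 0.6667
x' = 3 + 0.6667·(sin -2.8090 − sin -1.3090) = 3.4263
y' = 2 − 0.6667·(cos -2.8090 − cos -1.3090) = 2.8027

(3.4263, 2.8027, -2.8090)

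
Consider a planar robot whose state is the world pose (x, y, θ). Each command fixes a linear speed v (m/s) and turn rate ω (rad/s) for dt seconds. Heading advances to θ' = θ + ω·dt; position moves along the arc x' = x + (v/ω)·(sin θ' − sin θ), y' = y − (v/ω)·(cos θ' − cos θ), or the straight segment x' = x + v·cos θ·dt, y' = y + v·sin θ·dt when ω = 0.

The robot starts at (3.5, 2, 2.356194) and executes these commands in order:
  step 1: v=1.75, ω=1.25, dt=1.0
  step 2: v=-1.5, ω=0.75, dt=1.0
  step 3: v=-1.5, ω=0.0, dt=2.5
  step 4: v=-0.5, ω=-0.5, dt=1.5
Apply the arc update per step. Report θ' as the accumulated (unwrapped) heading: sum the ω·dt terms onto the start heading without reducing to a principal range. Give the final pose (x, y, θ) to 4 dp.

(4.6579, 7.4121, 3.6062)

step 1: θ'=3.6062 (R=1.4000) → pose (1.8828, 2.2617, 3.6062)
step 2: θ'=4.3562 (R=-2.0000) → pose (2.8611, 3.3522, 4.3562)
step 3: θ'=4.3562 (straight) → pose (4.1687, 6.8668, 4.3562)
step 4: θ'=3.6062 (R=1.0000) → pose (4.6579, 7.4121, 3.6062)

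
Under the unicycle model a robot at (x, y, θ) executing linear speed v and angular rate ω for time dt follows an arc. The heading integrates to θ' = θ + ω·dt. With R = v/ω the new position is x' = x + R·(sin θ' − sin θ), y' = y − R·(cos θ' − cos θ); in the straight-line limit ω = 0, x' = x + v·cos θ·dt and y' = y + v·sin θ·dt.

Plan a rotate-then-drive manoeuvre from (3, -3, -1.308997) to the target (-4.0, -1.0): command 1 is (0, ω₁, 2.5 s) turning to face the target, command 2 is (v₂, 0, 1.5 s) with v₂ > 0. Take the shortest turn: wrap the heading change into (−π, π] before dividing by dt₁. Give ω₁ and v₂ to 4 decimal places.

heading to target = atan2(-1−-3, -4−3) = 2.8633
Δθ = wrap(2.8633 − -1.3090) = -2.1109; ω₁ = Δθ/dt₁ = -0.8444
distance = √((-4−3)² + (-1−-3)²) = 7.2801; v₂ = distance/dt₂ = 4.8534

ω₁ = -0.8444, v₂ = 4.8534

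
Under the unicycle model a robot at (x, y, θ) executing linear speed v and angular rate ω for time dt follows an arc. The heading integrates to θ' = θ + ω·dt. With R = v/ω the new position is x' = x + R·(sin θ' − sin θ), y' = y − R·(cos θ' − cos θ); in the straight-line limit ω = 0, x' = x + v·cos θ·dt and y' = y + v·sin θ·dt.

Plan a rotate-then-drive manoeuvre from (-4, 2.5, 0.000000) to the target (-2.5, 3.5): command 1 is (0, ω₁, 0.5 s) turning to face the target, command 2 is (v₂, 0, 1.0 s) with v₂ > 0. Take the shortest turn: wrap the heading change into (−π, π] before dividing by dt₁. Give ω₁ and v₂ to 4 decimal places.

ω₁ = 1.1760, v₂ = 1.8028

heading to target = atan2(3.5−2.5, -2.5−-4) = 0.5880
Δθ = wrap(0.5880 − 0.0000) = 0.5880; ω₁ = Δθ/dt₁ = 1.1760
distance = √((-2.5−-4)² + (3.5−2.5)²) = 1.8028; v₂ = distance/dt₂ = 1.8028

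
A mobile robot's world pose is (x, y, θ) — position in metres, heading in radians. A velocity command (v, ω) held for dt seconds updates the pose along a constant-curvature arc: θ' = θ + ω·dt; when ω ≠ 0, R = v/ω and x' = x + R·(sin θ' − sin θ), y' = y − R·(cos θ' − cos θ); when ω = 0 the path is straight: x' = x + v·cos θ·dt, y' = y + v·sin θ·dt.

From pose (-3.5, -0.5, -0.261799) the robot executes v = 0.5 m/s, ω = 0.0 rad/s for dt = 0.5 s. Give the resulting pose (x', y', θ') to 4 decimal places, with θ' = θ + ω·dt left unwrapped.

(-3.2585, -0.5647, -0.2618)

θ' = -0.2618 + 0.0·0.5 = -0.2618
ω = 0 → straight: x' = -3.5 + 0.5·cos(-0.2618)·0.5 = -3.2585
y' = -0.5 + 0.5·sin(-0.2618)·0.5 = -0.5647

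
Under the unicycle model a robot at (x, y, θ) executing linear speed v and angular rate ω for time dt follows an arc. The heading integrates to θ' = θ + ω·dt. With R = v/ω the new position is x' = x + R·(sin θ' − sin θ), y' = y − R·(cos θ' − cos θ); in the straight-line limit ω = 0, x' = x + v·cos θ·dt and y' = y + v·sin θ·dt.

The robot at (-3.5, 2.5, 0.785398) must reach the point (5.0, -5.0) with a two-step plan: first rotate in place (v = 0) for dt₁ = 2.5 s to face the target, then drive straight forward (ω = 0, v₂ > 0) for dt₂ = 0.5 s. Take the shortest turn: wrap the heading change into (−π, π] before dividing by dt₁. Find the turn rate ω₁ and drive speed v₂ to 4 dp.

ω₁ = -0.6034, v₂ = 22.6716

heading to target = atan2(-5−2.5, 5−-3.5) = -0.7230
Δθ = wrap(-0.7230 − 0.7854) = -1.5084; ω₁ = Δθ/dt₁ = -0.6034
distance = √((5−-3.5)² + (-5−2.5)²) = 11.3358; v₂ = distance/dt₂ = 22.6716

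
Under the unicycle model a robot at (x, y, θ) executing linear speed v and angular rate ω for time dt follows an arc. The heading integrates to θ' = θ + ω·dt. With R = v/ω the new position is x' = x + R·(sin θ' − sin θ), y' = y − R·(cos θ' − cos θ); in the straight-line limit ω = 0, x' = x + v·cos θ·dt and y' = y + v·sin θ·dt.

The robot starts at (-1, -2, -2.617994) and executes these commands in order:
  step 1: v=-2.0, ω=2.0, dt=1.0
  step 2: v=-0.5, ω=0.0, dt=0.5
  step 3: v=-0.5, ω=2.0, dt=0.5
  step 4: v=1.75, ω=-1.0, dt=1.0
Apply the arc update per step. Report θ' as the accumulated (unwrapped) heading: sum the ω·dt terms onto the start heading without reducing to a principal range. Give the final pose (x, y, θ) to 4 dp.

(0.3039, -0.3434, -0.6180)

step 1: θ'=-0.6180 (R=-1.0000) → pose (-0.9206, -0.3189, -0.6180)
step 2: θ'=-0.6180 (straight) → pose (-1.1244, -0.1741, -0.6180)
step 3: θ'=0.3820 (R=-0.2500) → pose (-1.3624, -0.1459, 0.3820)
step 4: θ'=-0.6180 (R=-1.7500) → pose (0.3039, -0.3434, -0.6180)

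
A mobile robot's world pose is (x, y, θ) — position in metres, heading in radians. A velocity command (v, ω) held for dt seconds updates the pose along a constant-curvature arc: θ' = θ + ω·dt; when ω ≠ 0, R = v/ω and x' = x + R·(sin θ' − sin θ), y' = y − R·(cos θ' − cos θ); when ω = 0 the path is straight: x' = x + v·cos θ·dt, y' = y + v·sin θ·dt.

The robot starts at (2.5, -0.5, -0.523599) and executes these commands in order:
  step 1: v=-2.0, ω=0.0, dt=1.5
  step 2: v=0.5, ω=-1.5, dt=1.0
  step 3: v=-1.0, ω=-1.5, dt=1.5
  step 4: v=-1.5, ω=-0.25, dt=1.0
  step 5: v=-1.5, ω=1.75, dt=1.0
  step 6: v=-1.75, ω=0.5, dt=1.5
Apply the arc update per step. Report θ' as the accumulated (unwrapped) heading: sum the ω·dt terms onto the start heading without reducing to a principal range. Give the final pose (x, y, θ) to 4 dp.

(4.7382, 0.2296, -2.0236)

step 1: θ'=-0.5236 (straight) → pose (-0.0981, 1.0000, -0.5236)
step 2: θ'=-2.0236 (R=-0.3333) → pose (0.0350, 0.5655, -2.0236)
step 3: θ'=-4.2736 (R=0.6667) → pose (1.2380, 0.5571, -4.2736)
step 4: θ'=-4.5236 (R=6.0000) → pose (1.6998, -0.8660, -4.5236)
step 5: θ'=-2.7736 (R=-0.8571) → pose (2.8501, -1.5049, -2.7736)
step 6: θ'=-2.0236 (R=-3.5000) → pose (4.7382, 0.2296, -2.0236)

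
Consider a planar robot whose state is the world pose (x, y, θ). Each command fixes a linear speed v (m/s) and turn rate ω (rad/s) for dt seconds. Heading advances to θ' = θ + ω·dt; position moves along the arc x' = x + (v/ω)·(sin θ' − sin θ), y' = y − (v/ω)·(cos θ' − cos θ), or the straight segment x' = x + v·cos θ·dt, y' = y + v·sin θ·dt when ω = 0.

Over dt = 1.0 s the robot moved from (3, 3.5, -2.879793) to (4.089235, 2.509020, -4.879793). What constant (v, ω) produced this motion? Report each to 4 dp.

Δθ = -4.879793 − -2.879793 = -2.000000
ω = Δθ/dt = -2.000000/1.0 = -2.0000
R = Δx/(sin θ' − sin θ) = 0.8750
v = R·ω = 0.8750·-2.0000 = -1.7500

v = -1.7500, ω = -2.0000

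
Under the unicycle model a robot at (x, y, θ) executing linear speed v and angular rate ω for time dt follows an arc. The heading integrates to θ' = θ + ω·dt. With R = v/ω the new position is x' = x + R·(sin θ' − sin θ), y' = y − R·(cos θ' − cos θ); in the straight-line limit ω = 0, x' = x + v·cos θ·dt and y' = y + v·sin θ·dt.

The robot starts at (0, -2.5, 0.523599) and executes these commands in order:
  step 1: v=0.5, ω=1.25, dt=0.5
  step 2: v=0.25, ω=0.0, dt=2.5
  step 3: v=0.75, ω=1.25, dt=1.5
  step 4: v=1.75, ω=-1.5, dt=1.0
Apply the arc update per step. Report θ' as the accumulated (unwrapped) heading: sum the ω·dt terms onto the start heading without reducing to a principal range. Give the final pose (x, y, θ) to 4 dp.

(-1.0837, 0.3079, 1.5236)

step 1: θ'=1.1486 (R=0.4000) → pose (0.1649, -2.3175, 1.1486)
step 2: θ'=1.1486 (straight) → pose (0.4210, -1.7474, 1.1486)
step 3: θ'=3.0236 (R=0.6000) → pose (-0.0557, -0.9057, 3.0236)
step 4: θ'=1.5236 (R=-1.1667) → pose (-1.0837, 0.3079, 1.5236)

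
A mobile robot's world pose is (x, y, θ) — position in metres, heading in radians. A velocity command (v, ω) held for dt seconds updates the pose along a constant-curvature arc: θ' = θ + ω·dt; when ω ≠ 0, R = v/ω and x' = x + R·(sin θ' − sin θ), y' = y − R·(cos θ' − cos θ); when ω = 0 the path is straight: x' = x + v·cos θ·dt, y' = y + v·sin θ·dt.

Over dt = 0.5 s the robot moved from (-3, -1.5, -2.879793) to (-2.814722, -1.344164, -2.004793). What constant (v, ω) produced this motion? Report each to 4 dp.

Δθ = -2.004793 − -2.879793 = 0.875000
ω = Δθ/dt = 0.875000/0.5 = 1.7500
R = Δx/(sin θ' − sin θ) = -0.2857
v = R·ω = -0.2857·1.7500 = -0.5000

v = -0.5000, ω = 1.7500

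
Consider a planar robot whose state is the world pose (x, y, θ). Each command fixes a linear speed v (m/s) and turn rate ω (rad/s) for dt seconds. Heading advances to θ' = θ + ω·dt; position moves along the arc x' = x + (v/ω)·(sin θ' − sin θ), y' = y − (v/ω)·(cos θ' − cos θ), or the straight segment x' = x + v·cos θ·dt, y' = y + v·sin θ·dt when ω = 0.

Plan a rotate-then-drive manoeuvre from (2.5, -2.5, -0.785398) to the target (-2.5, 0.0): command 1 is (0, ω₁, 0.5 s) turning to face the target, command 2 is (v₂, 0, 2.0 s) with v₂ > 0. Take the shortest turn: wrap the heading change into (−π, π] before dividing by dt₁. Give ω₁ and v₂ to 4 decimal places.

ω₁ = -5.6397, v₂ = 2.7951

heading to target = atan2(0−-2.5, -2.5−2.5) = 2.6779
Δθ = wrap(2.6779 − -0.7854) = -2.8198; ω₁ = Δθ/dt₁ = -5.6397
distance = √((-2.5−2.5)² + (0−-2.5)²) = 5.5902; v₂ = distance/dt₂ = 2.7951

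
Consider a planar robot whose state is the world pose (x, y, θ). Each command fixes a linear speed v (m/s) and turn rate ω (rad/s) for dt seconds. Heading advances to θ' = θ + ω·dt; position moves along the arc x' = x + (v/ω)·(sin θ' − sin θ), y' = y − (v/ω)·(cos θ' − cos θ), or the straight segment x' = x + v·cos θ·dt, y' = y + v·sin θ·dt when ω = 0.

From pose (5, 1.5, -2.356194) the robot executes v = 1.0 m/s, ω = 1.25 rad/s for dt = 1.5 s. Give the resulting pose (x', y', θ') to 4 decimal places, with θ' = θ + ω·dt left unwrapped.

(5.1954, 0.2252, -0.4812)

θ' = -2.3562 + 1.25·1.5 = -0.4812
R = v/ω = 1.0/1.25 = 0.8000
x' = 5 + 0.8000·(sin -0.4812 − sin -2.3562) = 5.1954
y' = 1.5 − 0.8000·(cos -0.4812 − cos -2.3562) = 0.2252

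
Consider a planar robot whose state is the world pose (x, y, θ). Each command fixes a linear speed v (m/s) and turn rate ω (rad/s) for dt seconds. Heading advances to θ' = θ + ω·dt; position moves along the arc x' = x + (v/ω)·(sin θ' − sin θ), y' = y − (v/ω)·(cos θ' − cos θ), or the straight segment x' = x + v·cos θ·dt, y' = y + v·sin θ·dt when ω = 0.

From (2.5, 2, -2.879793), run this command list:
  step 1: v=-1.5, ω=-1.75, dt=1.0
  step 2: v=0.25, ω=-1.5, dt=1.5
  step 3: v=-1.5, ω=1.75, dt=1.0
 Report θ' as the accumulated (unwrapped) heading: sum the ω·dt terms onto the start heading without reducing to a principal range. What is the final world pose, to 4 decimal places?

step 1: θ'=-4.6298 (R=0.8571) → pose (3.5761, 1.2428, -4.6298)
step 2: θ'=-6.8798 (R=-0.1667) → pose (3.8358, 1.3944, -6.8798)
step 3: θ'=-5.1298 (R=-0.8571) → pose (2.5707, 1.0328, -5.1298)

(2.5707, 1.0328, -5.1298)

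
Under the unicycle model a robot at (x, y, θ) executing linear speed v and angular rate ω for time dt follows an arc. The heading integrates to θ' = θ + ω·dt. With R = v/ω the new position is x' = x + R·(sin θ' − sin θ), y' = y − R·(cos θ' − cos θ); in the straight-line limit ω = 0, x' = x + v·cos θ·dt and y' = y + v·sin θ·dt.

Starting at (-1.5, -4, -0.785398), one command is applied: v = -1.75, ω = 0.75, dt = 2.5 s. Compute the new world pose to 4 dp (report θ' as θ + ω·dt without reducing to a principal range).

(-5.2183, -4.5700, 1.0896)

θ' = -0.7854 + 0.75·2.5 = 1.0896
R = v/ω = -1.75/0.75 = -2.3333
x' = -1.5 + -2.3333·(sin 1.0896 − sin -0.7854) = -5.2183
y' = -4 − -2.3333·(cos 1.0896 − cos -0.7854) = -4.5700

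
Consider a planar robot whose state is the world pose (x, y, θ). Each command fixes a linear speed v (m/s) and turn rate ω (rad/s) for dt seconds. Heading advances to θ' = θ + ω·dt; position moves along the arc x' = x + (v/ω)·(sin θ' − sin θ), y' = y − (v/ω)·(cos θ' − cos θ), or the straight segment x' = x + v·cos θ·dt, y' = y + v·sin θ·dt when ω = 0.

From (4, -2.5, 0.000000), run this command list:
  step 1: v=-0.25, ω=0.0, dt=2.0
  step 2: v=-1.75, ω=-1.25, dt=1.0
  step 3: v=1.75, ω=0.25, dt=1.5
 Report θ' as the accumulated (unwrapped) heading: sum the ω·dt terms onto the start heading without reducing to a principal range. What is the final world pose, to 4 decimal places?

step 1: θ'=0.0000 (straight) → pose (3.5000, -2.5000, 0.0000)
step 2: θ'=-1.2500 (R=1.4000) → pose (2.1714, -1.5415, -1.2500)
step 3: θ'=-0.8750 (R=7.0000) → pose (3.4415, -3.8212, -0.8750)

(3.4415, -3.8212, -0.8750)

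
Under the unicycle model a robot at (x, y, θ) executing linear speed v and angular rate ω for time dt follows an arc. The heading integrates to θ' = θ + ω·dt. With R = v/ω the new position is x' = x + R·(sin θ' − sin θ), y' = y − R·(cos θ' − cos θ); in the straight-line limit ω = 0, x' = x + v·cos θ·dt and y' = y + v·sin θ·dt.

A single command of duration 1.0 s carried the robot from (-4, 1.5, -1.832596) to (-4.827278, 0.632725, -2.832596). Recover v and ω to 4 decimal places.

Δθ = -2.832596 − -1.832596 = -1.000000
ω = Δθ/dt = -1.000000/1.0 = -1.0000
R = −Δy/(cos θ' − cos θ) = -1.2500
v = R·ω = -1.2500·-1.0000 = 1.2500

v = 1.2500, ω = -1.0000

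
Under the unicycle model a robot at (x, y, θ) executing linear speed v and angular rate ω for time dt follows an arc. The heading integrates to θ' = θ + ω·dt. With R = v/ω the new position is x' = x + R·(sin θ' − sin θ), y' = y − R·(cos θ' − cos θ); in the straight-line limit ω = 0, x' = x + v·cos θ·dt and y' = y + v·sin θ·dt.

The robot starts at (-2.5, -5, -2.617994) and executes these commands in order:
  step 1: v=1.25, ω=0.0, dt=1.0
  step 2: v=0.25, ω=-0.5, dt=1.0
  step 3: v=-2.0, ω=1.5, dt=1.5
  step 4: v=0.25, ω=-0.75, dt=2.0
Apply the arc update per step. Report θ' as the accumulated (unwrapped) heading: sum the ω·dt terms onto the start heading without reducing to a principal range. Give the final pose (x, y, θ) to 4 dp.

(-2.8563, -3.9510, -2.3680)

step 1: θ'=-2.6180 (straight) → pose (-3.5825, -5.6250, -2.6180)
step 2: θ'=-3.1180 (R=-0.5000) → pose (-3.8207, -5.6918, -3.1180)
step 3: θ'=-0.8680 (R=-1.3333) → pose (-2.8348, -3.4971, -0.8680)
step 4: θ'=-2.3680 (R=-0.3333) → pose (-2.8563, -3.9510, -2.3680)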